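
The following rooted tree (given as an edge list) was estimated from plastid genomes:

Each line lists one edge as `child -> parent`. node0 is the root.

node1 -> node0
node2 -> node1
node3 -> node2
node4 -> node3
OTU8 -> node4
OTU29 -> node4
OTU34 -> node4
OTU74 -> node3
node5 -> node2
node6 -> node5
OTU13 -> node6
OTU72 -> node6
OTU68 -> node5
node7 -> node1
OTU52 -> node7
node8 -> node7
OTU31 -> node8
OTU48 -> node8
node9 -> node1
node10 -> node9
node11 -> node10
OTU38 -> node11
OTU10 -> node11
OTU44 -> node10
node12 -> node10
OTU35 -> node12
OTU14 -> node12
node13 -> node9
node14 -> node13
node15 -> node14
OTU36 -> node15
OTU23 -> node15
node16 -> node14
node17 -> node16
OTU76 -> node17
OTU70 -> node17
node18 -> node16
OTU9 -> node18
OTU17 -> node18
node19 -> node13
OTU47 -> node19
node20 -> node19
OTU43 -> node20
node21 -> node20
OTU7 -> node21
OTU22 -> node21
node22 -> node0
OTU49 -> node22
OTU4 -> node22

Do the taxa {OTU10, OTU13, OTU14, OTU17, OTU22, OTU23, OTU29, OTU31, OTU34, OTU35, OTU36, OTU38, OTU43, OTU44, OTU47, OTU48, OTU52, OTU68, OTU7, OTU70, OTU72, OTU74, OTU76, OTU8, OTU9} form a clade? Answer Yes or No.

Yes

The most recent common ancestor of these taxa subtends ((((OTU8,OTU29,OTU34),OTU74),((OTU13,OTU72),OTU68)),(OTU52,(OTU31,OTU48)),(((OTU38,OTU10),OTU44,(OTU35,OTU14)),(((OTU36,OTU23),((OTU76,OTU70),(OTU9,OTU17))),(OTU47,(OTU43,(OTU7,OTU22)))))).
That clade has exactly 25 tips — every listed taxon and nothing else — so the group is monophyletic.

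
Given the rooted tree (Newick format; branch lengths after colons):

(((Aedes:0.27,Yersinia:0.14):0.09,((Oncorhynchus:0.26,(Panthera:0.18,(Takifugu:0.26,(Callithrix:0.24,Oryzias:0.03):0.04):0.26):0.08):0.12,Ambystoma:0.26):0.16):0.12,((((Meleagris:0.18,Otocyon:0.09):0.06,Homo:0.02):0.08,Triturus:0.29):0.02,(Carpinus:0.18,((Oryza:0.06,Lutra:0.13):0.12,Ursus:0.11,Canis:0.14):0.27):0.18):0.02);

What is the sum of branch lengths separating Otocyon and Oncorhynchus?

The path runs Otocyon → … → MRCA → … → Oncorhynchus; the MRCA is the root of the tree.
Branch lengths along that path: 0.09 + 0.06 + 0.08 + 0.02 + 0.02 + 0.12 + 0.16 + 0.12 + 0.26 = 0.93.

0.93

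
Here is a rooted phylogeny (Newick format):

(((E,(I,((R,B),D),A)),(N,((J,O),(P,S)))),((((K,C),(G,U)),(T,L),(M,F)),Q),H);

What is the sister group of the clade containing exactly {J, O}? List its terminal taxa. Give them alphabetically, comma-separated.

The clade containing exactly {J, O} attaches to the tree at the node subtending ((J,O),(P,S)).
The other lineage descending from that same node — the sister group — is (P,S); its 2 tips in alphabetical order are the answer.

P, S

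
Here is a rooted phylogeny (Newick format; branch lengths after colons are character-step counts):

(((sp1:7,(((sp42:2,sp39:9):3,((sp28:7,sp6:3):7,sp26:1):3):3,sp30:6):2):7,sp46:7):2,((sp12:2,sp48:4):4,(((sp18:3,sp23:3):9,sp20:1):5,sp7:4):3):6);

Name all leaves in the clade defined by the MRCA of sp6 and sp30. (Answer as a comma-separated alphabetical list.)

Tracing sp6: it sits inside (sp28,sp6).
Tracing sp30: it sits inside (((sp42,sp39),((sp28,sp6),sp26)),sp30).
The smallest clade enclosing both is (((sp42,sp39),((sp28,sp6),sp26)),sp30); the answer is its 6 terminal taxa in alphabetical order.

sp26, sp28, sp30, sp39, sp42, sp6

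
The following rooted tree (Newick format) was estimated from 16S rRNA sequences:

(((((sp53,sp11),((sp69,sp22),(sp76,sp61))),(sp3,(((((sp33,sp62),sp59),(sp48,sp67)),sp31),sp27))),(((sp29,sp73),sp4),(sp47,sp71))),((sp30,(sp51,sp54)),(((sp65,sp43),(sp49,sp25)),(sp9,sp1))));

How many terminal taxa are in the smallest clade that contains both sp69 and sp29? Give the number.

19

The MRCA of sp69 and sp29 is the node subtending ((((sp53,sp11),((sp69,sp22),(sp76,sp61))),(sp3,(((((sp33,sp62),sp59),(sp48,sp67)),sp31),sp27))),(((sp29,sp73),sp4),(sp47,sp71))).
That clade contains 19 terminal taxa: sp11, sp22, sp27, sp29, sp3, sp31, sp33, sp4, sp47, sp48, sp53, sp59, sp61, sp62, sp67, sp69, sp71, sp73, sp76.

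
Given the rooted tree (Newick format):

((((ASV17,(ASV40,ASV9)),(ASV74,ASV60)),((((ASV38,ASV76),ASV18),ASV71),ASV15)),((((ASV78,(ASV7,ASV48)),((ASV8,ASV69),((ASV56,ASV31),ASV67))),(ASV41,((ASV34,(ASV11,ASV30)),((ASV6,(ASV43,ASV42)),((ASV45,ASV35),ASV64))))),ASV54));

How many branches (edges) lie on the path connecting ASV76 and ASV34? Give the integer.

12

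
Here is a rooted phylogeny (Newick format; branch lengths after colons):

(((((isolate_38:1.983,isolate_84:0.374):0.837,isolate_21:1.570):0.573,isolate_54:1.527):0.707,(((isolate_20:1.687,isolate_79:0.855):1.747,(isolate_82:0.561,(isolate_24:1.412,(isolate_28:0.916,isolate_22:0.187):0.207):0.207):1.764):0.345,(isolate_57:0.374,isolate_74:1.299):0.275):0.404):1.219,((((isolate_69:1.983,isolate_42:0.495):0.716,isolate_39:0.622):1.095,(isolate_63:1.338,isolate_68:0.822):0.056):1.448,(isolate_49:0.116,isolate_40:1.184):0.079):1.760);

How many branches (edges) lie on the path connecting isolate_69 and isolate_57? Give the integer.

The MRCA of isolate_69 and isolate_57 is the root of the tree.
From isolate_69 up to that node: 5 branches. From isolate_57 up to the same node: 4 branches. Total: 5 + 4 = 9.

9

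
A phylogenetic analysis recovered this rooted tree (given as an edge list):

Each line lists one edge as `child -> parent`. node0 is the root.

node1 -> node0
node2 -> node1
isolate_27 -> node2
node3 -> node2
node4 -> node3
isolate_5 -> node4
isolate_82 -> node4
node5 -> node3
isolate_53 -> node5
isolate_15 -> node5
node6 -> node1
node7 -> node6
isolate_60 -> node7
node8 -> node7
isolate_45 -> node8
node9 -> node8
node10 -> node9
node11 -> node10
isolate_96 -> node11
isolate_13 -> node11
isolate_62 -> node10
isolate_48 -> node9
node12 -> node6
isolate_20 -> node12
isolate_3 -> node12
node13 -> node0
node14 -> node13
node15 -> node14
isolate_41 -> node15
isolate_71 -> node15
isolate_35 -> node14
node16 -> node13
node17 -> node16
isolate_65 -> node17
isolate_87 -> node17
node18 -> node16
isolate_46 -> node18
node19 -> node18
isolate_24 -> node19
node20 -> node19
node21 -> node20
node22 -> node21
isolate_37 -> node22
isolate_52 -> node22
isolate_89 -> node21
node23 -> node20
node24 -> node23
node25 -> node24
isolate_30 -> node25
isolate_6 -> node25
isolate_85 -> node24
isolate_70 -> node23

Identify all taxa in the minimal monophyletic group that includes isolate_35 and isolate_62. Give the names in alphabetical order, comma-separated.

isolate_13, isolate_15, isolate_20, isolate_24, isolate_27, isolate_3, isolate_30, isolate_35, isolate_37, isolate_41, isolate_45, isolate_46, isolate_48, isolate_5, isolate_52, isolate_53, isolate_6, isolate_60, isolate_62, isolate_65, isolate_70, isolate_71, isolate_82, isolate_85, isolate_87, isolate_89, isolate_96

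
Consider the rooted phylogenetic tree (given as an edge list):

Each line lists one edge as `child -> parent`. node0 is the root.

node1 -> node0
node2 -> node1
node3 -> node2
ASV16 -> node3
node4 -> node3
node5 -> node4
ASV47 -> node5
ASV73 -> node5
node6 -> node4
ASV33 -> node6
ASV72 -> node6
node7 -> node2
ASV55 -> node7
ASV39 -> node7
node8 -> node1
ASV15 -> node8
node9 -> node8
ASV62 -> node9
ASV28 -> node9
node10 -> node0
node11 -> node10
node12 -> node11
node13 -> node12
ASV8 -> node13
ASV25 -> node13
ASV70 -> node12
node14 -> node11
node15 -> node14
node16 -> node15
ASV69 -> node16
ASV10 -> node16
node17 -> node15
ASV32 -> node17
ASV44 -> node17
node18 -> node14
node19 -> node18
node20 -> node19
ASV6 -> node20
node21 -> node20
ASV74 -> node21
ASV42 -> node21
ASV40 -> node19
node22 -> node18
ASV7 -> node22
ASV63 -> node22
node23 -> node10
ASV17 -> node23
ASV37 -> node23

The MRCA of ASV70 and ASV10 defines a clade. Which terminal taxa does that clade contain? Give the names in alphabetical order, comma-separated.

ASV10, ASV25, ASV32, ASV40, ASV42, ASV44, ASV6, ASV63, ASV69, ASV7, ASV70, ASV74, ASV8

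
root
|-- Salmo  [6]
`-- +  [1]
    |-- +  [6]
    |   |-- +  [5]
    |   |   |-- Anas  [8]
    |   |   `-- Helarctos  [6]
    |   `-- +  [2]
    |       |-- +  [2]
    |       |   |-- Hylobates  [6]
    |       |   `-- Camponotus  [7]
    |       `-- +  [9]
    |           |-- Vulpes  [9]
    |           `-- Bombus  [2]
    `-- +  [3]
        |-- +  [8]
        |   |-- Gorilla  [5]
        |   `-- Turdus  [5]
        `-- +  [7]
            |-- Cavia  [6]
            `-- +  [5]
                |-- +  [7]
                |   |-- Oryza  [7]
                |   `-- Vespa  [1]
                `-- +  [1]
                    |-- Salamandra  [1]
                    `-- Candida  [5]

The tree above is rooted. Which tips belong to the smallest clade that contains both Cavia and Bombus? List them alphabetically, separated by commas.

Tracing Cavia: it sits inside (Cavia,((Oryza,Vespa),(Salamandra,Candida))).
Tracing Bombus: it sits inside (Vulpes,Bombus).
The smallest clade enclosing both is (((Anas,Helarctos),((Hylobates,Camponotus),(Vulpes,Bombus))),((Gorilla,Turdus),(Cavia,((Oryza,Vespa),(Salamandra,Candida))))); the answer is its 13 terminal taxa in alphabetical order.

Anas, Bombus, Camponotus, Candida, Cavia, Gorilla, Helarctos, Hylobates, Oryza, Salamandra, Turdus, Vespa, Vulpes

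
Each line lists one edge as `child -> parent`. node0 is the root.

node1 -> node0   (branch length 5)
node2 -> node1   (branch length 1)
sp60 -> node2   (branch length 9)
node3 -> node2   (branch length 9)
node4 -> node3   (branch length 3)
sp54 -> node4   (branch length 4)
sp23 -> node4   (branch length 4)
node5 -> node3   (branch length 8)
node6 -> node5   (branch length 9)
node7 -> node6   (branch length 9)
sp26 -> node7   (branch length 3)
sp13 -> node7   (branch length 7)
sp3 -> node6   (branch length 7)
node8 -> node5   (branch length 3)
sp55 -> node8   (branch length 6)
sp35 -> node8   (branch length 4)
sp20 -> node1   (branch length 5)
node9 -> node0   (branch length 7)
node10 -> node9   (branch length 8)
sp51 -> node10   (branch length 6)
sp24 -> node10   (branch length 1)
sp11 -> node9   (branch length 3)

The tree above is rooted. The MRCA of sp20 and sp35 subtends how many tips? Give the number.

The MRCA of sp20 and sp35 is the node subtending ((sp60,((sp54,sp23),(((sp26,sp13),sp3),(sp55,sp35)))),sp20).
That clade contains 9 terminal taxa: sp13, sp20, sp23, sp26, sp3, sp35, sp54, sp55, sp60.

9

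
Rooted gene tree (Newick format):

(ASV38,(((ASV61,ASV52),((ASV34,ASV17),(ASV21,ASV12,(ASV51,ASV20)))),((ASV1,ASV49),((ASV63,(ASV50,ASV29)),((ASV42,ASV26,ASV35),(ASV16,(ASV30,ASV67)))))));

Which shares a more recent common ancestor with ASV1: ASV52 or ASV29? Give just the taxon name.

The MRCA of ASV1 and ASV29 subtends ((ASV1,ASV49),((ASV63,(ASV50,ASV29)),((ASV42,ASV26,ASV35),(ASV16,(ASV30,ASV67))))) (11 taxa).
The MRCA of ASV1 and ASV52 subtends (((ASV61,ASV52),((ASV34,ASV17),(ASV21,ASV12,(ASV51,ASV20)))),((ASV1,ASV49),((ASV63,(ASV50,ASV29)),((ASV42,ASV26,ASV35),(ASV16,(ASV30,ASV67)))))) (19 taxa).
The first is nested inside the second, so ASV1 shares a more recent common ancestor with ASV29.

ASV29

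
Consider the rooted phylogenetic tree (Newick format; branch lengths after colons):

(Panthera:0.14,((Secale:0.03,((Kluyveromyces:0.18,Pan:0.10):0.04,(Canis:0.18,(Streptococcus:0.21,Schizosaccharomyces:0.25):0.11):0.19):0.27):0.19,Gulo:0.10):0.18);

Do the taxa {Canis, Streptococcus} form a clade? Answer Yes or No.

The MRCA of the listed taxa subtends (Canis,(Streptococcus,Schizosaccharomyces)).
That clade also contains Schizosaccharomyces, which is not in the proposed group, so the group is not monophyletic.

No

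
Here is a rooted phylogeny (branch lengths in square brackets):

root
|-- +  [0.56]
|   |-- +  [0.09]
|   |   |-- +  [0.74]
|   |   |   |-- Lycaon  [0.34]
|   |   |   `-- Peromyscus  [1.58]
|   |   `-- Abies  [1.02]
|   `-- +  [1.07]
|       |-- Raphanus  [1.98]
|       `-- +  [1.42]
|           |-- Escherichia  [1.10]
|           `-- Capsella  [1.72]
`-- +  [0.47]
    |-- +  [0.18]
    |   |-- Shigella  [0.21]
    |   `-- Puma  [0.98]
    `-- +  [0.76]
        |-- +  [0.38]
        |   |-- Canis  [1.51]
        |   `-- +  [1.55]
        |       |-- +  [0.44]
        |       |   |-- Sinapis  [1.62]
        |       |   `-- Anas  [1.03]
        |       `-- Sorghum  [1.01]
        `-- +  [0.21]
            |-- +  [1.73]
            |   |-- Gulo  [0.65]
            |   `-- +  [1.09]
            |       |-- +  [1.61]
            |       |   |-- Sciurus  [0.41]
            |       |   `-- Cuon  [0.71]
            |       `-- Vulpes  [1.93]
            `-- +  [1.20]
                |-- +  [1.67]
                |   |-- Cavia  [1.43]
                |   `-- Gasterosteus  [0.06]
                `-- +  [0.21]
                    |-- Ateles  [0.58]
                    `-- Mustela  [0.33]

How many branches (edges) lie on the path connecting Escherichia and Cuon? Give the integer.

The MRCA of Escherichia and Cuon is the root of the tree.
From Escherichia up to that node: 4 branches. From Cuon up to the same node: 7 branches. Total: 4 + 7 = 11.

11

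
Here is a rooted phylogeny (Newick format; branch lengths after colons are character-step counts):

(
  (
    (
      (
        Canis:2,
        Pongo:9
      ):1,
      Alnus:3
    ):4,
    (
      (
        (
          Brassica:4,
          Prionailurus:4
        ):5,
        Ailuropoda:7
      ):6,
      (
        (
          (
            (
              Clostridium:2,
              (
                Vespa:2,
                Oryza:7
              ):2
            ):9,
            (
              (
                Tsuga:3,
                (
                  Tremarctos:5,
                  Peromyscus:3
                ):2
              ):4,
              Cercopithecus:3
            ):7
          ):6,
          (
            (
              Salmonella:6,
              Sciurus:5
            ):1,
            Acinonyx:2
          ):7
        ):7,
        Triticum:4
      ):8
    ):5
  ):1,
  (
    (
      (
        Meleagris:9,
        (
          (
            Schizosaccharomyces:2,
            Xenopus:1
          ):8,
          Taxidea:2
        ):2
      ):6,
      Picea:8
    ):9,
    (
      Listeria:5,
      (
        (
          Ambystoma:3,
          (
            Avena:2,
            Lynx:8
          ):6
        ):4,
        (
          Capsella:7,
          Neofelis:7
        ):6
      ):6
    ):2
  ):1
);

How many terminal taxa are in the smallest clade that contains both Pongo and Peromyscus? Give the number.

17

The MRCA of Pongo and Peromyscus is the node subtending (((Canis,Pongo),Alnus),(((Brassica,Prionailurus),Ailuropoda),((((Clostridium,(Vespa,Oryza)),((Tsuga,(Tremarctos,Peromyscus)),Cercopithecus)),((Salmonella,Sciurus),Acinonyx)),Triticum))).
That clade contains 17 terminal taxa: Acinonyx, Ailuropoda, Alnus, Brassica, Canis, Cercopithecus, Clostridium, Oryza, Peromyscus, Pongo, Prionailurus, Salmonella, Sciurus, Tremarctos, Triticum, Tsuga, Vespa.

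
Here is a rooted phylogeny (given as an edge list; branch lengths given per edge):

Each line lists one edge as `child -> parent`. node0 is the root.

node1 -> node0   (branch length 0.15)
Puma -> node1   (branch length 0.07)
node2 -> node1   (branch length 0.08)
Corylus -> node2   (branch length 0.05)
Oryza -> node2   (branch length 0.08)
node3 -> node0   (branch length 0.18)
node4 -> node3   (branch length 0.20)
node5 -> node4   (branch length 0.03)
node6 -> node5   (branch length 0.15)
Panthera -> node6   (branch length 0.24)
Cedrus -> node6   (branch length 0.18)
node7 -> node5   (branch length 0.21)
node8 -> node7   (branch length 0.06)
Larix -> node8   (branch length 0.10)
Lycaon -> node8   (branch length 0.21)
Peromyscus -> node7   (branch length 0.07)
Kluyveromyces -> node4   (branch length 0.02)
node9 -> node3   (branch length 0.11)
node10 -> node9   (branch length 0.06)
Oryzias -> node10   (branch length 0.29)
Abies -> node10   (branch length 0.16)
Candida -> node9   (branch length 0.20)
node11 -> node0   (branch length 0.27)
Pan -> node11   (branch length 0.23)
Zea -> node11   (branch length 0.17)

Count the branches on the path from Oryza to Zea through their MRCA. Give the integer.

The MRCA of Oryza and Zea is the root of the tree.
From Oryza up to that node: 3 branches. From Zea up to the same node: 2 branches. Total: 3 + 2 = 5.

5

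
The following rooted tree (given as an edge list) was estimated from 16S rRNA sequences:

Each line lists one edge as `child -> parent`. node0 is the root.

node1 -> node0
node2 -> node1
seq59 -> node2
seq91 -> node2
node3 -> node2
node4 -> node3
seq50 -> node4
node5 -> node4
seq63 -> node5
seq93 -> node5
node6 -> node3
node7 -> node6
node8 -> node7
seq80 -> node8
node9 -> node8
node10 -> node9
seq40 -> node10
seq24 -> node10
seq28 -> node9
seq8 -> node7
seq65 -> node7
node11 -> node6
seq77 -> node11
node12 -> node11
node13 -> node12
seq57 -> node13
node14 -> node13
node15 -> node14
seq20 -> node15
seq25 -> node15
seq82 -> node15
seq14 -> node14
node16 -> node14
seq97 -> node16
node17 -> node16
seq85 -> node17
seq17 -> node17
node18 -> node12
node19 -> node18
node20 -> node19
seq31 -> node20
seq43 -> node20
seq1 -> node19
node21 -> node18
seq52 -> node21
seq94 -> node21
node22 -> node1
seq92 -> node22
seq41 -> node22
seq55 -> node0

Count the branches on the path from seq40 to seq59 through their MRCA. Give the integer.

The MRCA of seq40 and seq59 is the node subtending (seq59,seq91,((seq50,(seq63,seq93)),(((seq80,((seq40,seq24),seq28)),seq8,seq65),(seq77,((seq57,((seq20,seq25,seq82),seq14,(seq97,(seq85,seq17)))),(((seq31,seq43),seq1),(seq52,seq94))))))).
From seq40 up to that node: 7 branches. From seq59 up to the same node: 1 branch. Total: 7 + 1 = 8.

8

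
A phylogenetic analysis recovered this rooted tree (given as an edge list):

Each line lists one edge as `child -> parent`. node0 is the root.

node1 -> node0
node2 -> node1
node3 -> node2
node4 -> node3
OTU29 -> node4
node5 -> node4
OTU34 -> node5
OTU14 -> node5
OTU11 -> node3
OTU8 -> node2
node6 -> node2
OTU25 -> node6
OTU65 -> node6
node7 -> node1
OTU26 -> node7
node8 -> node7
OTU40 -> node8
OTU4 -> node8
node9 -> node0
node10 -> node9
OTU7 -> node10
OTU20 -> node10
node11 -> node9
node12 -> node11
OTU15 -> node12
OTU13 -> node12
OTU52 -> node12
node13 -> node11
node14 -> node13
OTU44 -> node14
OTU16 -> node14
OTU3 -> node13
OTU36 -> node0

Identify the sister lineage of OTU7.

OTU20

OTU7 attaches to the tree at the node subtending (OTU7,OTU20).
The other lineage descending from that same node — the sister group — is the single tip OTU20.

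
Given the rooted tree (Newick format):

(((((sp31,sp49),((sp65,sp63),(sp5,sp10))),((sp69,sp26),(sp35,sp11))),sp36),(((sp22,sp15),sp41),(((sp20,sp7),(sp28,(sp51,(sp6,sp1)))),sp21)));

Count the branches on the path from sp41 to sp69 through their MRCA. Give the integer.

8

The MRCA of sp41 and sp69 is the root of the tree.
From sp41 up to that node: 3 branches. From sp69 up to the same node: 5 branches. Total: 3 + 5 = 8.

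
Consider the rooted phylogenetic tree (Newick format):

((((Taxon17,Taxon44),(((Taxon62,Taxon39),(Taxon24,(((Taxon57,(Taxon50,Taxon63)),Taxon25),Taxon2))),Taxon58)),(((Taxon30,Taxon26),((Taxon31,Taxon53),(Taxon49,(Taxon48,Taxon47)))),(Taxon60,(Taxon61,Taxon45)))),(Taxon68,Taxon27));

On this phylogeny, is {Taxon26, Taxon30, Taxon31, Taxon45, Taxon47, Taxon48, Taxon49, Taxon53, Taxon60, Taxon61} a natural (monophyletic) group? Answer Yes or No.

The most recent common ancestor of these taxa subtends (((Taxon30,Taxon26),((Taxon31,Taxon53),(Taxon49,(Taxon48,Taxon47)))),(Taxon60,(Taxon61,Taxon45))).
That clade has exactly 10 tips — every listed taxon and nothing else — so the group is monophyletic.

Yes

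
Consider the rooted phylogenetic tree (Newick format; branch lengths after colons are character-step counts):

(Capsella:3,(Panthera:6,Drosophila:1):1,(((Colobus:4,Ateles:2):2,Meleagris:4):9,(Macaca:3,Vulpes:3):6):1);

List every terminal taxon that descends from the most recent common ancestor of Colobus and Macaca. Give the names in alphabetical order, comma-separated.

Tracing Colobus: it sits inside (Colobus,Ateles).
Tracing Macaca: it sits inside (Macaca,Vulpes).
The smallest clade enclosing both is (((Colobus,Ateles),Meleagris),(Macaca,Vulpes)); the answer is its 5 terminal taxa in alphabetical order.

Ateles, Colobus, Macaca, Meleagris, Vulpes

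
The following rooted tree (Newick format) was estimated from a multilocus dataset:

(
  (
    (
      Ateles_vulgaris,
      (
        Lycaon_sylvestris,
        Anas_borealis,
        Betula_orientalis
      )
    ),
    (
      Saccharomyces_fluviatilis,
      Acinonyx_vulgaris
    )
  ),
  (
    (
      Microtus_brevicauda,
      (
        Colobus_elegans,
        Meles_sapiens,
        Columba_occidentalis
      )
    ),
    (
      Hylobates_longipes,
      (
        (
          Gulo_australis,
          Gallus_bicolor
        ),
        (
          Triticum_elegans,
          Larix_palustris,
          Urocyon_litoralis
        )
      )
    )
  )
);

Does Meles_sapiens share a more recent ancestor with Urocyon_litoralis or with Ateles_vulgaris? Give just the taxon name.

Urocyon_litoralis

The MRCA of Meles_sapiens and Urocyon_litoralis subtends ((Microtus_brevicauda,(Colobus_elegans,Meles_sapiens,Columba_occidentalis)),(Hylobates_longipes,((Gulo_australis,Gallus_bicolor),(Triticum_elegans,Larix_palustris,Urocyon_litoralis)))) (10 taxa).
The MRCA of Meles_sapiens and Ateles_vulgaris is the root, subtending the entire tree (16 taxa).
The first is nested inside the second, so Meles_sapiens shares a more recent common ancestor with Urocyon_litoralis.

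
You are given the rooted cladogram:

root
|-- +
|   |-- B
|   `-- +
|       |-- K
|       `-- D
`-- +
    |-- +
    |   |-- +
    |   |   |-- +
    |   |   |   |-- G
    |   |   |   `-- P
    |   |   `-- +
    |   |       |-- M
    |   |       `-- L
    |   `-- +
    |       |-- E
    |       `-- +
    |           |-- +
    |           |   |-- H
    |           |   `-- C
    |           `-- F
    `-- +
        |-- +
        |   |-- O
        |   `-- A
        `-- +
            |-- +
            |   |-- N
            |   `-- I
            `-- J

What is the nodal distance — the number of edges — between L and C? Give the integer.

7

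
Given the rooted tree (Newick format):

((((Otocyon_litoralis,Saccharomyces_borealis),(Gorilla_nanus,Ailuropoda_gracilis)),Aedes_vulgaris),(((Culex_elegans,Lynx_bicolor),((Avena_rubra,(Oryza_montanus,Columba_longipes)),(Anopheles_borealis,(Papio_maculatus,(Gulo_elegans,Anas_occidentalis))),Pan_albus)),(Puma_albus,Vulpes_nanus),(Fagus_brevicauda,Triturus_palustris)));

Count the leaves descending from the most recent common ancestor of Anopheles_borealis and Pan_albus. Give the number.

The MRCA of Anopheles_borealis and Pan_albus is the node subtending ((Avena_rubra,(Oryza_montanus,Columba_longipes)),(Anopheles_borealis,(Papio_maculatus,(Gulo_elegans,Anas_occidentalis))),Pan_albus).
That clade contains 8 terminal taxa: Anas_occidentalis, Anopheles_borealis, Avena_rubra, Columba_longipes, Gulo_elegans, Oryza_montanus, Pan_albus, Papio_maculatus.

8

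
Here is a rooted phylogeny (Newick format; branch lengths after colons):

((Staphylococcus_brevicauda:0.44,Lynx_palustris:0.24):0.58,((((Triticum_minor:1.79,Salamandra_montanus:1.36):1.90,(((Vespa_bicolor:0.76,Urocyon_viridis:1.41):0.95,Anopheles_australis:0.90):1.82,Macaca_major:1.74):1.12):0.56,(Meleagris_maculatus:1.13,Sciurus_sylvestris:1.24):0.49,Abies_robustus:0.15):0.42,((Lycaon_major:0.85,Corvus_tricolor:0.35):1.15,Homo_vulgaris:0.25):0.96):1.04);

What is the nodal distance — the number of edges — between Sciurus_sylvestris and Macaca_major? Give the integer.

The MRCA of Sciurus_sylvestris and Macaca_major is the node subtending (((Triticum_minor,Salamandra_montanus),(((Vespa_bicolor,Urocyon_viridis),Anopheles_australis),Macaca_major)),(Meleagris_maculatus,Sciurus_sylvestris),Abies_robustus).
From Sciurus_sylvestris up to that node: 2 branches. From Macaca_major up to the same node: 3 branches. Total: 2 + 3 = 5.

5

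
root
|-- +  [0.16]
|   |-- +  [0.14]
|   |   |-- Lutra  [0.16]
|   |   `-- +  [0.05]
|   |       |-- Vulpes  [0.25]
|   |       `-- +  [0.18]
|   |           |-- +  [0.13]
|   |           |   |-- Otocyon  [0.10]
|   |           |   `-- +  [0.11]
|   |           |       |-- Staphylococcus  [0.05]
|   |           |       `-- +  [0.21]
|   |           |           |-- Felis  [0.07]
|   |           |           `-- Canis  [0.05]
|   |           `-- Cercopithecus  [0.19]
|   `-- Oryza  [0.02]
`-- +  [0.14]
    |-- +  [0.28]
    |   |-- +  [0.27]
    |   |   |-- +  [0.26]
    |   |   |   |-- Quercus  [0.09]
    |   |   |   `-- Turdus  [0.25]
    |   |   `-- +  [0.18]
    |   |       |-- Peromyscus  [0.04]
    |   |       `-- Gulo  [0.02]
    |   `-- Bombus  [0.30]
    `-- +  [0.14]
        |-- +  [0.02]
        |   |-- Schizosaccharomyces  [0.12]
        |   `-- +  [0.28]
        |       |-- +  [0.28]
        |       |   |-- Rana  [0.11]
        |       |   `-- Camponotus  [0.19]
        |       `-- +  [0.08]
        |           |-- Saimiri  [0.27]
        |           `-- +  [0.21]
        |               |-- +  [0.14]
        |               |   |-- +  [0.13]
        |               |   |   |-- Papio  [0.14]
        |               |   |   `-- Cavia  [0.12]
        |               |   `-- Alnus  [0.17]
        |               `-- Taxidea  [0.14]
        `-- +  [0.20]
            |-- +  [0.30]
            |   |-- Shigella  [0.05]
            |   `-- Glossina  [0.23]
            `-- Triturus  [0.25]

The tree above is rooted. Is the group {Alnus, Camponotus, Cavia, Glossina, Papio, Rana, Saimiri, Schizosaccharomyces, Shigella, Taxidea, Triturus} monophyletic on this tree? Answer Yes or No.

The most recent common ancestor of these taxa subtends ((Schizosaccharomyces,((Rana,Camponotus),(Saimiri,(((Papio,Cavia),Alnus),Taxidea)))),((Shigella,Glossina),Triturus)).
That clade has exactly 11 tips — every listed taxon and nothing else — so the group is monophyletic.

Yes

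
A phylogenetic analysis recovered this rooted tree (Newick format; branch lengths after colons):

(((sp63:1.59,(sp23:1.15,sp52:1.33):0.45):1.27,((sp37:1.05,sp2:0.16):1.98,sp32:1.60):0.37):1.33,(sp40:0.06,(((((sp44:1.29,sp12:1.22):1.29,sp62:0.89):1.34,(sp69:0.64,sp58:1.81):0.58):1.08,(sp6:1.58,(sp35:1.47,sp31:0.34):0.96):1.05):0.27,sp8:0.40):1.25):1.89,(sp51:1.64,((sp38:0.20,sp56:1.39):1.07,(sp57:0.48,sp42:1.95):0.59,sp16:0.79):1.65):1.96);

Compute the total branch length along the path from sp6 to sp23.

10.24

The path runs sp6 → … → MRCA → … → sp23; the MRCA is the root of the tree.
Branch lengths along that path: 1.58 + 1.05 + 0.27 + 1.25 + 1.89 + 1.33 + 1.27 + 0.45 + 1.15 = 10.24.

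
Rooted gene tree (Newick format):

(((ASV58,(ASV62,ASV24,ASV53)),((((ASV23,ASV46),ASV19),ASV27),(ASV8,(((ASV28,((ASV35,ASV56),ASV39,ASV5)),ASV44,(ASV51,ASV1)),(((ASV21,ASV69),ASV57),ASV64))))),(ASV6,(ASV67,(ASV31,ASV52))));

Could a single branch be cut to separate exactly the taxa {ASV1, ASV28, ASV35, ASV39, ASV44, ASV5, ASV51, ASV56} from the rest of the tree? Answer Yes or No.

The most recent common ancestor of these taxa subtends ((ASV28,((ASV35,ASV56),ASV39,ASV5)),ASV44,(ASV51,ASV1)).
That clade has exactly 8 tips — every listed taxon and nothing else — so the group is monophyletic.

Yes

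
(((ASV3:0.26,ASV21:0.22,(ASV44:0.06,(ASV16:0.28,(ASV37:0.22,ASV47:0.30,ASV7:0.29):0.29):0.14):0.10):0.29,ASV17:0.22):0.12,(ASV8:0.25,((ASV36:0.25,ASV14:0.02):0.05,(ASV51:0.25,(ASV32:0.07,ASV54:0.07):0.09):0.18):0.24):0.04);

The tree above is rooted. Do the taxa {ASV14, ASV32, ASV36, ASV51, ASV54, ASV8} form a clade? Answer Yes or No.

The most recent common ancestor of these taxa subtends (ASV8,((ASV36,ASV14),(ASV51,(ASV32,ASV54)))).
That clade has exactly 6 tips — every listed taxon and nothing else — so the group is monophyletic.

Yes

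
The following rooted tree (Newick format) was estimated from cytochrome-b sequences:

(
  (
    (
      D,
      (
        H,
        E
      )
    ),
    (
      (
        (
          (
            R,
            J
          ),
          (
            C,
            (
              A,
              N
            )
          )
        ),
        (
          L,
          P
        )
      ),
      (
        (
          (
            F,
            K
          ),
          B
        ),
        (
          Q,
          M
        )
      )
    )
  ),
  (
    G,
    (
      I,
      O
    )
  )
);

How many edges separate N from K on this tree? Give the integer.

9

The MRCA of N and K is the node subtending ((((R,J),(C,(A,N))),(L,P)),(((F,K),B),(Q,M))).
From N up to that node: 5 branches. From K up to the same node: 4 branches. Total: 5 + 4 = 9.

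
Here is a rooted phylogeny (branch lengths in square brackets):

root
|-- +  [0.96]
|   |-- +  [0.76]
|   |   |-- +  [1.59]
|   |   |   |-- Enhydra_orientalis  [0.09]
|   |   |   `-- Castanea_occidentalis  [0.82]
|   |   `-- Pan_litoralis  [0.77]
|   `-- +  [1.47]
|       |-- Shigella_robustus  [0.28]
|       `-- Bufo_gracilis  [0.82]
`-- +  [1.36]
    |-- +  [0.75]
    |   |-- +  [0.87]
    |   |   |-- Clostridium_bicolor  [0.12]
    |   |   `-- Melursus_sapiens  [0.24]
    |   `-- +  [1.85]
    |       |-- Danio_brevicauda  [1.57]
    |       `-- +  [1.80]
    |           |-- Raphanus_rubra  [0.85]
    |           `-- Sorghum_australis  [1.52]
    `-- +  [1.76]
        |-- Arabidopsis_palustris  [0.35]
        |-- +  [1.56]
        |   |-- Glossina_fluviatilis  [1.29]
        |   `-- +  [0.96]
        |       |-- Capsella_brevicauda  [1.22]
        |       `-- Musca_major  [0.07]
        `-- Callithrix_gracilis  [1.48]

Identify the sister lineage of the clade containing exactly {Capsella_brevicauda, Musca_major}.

Glossina_fluviatilis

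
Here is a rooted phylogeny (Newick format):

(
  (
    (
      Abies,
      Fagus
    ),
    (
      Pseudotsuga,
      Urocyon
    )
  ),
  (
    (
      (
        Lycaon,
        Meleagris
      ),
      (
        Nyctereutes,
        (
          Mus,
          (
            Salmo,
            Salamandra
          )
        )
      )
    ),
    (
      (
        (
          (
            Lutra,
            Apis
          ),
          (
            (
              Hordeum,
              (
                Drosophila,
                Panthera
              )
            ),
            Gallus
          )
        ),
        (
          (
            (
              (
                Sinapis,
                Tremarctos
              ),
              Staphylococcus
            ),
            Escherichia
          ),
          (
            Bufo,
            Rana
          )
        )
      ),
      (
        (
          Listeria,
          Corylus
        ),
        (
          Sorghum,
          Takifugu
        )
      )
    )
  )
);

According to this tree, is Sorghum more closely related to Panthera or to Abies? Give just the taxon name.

The MRCA of Sorghum and Panthera subtends ((((Lutra,Apis),((Hordeum,(Drosophila,Panthera)),Gallus)),((((Sinapis,Tremarctos),Staphylococcus),Escherichia),(Bufo,Rana))),((Listeria,Corylus),(Sorghum,Takifugu))) (16 taxa).
The MRCA of Sorghum and Abies is the root, subtending the entire tree (26 taxa).
The first is nested inside the second, so Sorghum shares a more recent common ancestor with Panthera.

Panthera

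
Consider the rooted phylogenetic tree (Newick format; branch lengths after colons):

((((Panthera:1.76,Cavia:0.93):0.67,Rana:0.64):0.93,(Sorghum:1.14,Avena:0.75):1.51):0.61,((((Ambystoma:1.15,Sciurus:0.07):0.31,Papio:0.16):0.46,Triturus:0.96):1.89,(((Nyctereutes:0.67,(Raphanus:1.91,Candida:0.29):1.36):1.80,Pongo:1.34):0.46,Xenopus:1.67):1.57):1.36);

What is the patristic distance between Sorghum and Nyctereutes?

The path runs Sorghum → … → MRCA → … → Nyctereutes; the MRCA is the root of the tree.
Branch lengths along that path: 1.14 + 1.51 + 0.61 + 1.36 + 1.57 + 0.46 + 1.80 + 0.67 = 9.12.

9.12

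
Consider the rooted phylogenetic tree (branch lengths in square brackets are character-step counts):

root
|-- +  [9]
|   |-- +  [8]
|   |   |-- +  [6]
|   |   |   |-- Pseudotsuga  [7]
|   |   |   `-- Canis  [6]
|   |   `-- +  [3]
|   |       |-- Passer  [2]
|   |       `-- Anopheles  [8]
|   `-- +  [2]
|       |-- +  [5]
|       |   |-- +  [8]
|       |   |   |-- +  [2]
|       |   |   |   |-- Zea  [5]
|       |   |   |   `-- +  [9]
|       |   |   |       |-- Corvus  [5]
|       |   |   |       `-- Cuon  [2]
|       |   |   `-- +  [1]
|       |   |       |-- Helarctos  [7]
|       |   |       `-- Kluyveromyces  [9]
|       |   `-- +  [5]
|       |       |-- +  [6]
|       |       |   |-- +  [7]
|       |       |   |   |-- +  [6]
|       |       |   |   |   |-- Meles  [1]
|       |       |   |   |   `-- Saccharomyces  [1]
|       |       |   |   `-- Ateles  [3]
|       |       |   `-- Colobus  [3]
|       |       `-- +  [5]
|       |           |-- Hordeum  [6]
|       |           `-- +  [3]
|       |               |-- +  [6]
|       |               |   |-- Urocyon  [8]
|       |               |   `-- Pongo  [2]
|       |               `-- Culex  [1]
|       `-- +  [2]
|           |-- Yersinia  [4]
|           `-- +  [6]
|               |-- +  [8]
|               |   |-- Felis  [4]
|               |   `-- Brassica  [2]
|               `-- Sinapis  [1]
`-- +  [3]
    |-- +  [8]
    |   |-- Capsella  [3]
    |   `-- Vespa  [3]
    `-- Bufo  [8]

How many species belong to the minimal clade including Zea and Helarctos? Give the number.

5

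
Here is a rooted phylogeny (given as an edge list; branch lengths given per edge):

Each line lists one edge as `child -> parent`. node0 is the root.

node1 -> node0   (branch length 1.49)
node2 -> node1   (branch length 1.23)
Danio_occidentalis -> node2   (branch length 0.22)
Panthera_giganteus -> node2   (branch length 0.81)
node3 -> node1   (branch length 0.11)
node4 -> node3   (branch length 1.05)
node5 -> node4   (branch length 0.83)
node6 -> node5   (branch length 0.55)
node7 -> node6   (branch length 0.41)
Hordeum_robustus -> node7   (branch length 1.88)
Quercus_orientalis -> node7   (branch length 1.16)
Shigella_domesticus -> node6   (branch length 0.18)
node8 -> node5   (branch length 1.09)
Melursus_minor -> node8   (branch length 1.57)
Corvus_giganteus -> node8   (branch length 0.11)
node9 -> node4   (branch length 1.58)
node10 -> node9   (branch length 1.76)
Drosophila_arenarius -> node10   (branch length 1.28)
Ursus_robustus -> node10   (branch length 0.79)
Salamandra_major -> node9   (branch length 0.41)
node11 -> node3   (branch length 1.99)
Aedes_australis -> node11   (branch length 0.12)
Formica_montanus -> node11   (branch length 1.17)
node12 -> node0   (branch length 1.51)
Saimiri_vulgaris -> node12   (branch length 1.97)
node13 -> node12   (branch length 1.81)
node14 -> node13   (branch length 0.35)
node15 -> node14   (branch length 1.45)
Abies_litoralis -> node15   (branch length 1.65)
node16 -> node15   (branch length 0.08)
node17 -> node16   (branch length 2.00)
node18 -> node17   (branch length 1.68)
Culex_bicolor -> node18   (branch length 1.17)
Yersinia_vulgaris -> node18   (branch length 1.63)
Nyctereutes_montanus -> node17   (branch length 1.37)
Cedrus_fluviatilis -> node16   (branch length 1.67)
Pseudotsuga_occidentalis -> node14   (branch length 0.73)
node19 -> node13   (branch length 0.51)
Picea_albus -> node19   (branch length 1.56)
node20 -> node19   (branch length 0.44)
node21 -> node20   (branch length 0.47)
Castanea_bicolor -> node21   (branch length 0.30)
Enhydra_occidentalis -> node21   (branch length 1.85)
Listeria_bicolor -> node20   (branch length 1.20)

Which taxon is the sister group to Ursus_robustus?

Ursus_robustus attaches to the tree at the node subtending (Drosophila_arenarius,Ursus_robustus).
The other lineage descending from that same node — the sister group — is the single tip Drosophila_arenarius.

Drosophila_arenarius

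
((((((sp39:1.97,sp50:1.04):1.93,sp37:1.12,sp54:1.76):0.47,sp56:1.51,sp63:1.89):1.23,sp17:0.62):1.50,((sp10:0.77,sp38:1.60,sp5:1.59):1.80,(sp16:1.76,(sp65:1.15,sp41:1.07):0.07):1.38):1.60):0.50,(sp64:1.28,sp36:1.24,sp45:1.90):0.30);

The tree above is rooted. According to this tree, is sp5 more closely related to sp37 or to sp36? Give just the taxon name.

sp37

The MRCA of sp5 and sp37 subtends (((((sp39,sp50),sp37,sp54),sp56,sp63),sp17),((sp10,sp38,sp5),(sp16,(sp65,sp41)))) (13 taxa).
The MRCA of sp5 and sp36 is the root, subtending the entire tree (16 taxa).
The first is nested inside the second, so sp5 shares a more recent common ancestor with sp37.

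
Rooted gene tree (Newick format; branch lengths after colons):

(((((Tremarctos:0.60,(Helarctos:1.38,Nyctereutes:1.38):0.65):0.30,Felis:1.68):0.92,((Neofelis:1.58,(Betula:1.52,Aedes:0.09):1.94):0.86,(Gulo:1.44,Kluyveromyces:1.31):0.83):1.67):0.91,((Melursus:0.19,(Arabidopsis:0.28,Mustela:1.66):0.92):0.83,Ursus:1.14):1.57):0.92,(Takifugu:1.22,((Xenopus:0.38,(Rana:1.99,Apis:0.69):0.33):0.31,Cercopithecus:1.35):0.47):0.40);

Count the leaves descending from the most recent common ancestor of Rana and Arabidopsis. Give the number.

18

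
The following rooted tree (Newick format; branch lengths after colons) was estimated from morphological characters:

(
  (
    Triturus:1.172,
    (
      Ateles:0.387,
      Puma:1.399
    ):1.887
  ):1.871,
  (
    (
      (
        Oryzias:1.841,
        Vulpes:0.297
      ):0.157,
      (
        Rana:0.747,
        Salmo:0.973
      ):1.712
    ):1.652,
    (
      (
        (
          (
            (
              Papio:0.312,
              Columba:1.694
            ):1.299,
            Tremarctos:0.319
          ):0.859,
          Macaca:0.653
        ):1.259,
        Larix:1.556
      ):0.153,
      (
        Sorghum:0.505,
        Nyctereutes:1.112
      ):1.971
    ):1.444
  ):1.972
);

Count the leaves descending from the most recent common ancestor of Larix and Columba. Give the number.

5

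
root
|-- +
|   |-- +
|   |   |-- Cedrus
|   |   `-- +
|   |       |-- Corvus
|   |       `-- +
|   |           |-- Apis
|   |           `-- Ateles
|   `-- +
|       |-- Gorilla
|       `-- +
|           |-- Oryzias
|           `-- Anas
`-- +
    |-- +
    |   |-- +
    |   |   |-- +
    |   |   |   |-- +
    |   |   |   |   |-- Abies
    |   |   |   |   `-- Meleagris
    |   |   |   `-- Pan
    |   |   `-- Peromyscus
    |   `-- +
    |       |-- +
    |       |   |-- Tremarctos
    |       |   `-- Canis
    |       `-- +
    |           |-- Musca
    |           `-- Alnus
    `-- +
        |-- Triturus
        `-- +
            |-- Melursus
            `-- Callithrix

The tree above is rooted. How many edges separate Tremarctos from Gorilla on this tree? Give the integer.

8

The MRCA of Tremarctos and Gorilla is the root of the tree.
From Tremarctos up to that node: 5 branches. From Gorilla up to the same node: 3 branches. Total: 5 + 3 = 8.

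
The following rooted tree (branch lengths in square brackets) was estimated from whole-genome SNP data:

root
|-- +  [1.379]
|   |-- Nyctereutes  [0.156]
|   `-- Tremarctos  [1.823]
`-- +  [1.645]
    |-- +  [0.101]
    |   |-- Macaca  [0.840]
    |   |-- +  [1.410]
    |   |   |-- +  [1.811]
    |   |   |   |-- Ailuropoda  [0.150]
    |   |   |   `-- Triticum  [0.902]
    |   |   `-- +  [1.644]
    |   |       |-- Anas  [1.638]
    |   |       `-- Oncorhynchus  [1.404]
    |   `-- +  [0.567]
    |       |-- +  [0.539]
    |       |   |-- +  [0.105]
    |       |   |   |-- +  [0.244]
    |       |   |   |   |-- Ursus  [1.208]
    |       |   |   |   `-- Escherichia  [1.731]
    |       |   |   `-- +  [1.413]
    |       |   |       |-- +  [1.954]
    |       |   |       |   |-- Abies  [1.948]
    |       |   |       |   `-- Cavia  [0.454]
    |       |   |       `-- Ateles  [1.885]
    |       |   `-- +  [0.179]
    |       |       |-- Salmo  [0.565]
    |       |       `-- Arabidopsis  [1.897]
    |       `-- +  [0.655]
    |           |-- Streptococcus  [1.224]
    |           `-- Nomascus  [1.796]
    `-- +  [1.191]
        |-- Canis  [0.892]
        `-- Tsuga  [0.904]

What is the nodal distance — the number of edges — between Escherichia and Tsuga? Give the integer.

The MRCA of Escherichia and Tsuga is the node subtending ((Macaca,((Ailuropoda,Triticum),(Anas,Oncorhynchus)),((((Ursus,Escherichia),((Abies,Cavia),Ateles)),(Salmo,Arabidopsis)),(Streptococcus,Nomascus))),(Canis,Tsuga)).
From Escherichia up to that node: 6 branches. From Tsuga up to the same node: 2 branches. Total: 6 + 2 = 8.

8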